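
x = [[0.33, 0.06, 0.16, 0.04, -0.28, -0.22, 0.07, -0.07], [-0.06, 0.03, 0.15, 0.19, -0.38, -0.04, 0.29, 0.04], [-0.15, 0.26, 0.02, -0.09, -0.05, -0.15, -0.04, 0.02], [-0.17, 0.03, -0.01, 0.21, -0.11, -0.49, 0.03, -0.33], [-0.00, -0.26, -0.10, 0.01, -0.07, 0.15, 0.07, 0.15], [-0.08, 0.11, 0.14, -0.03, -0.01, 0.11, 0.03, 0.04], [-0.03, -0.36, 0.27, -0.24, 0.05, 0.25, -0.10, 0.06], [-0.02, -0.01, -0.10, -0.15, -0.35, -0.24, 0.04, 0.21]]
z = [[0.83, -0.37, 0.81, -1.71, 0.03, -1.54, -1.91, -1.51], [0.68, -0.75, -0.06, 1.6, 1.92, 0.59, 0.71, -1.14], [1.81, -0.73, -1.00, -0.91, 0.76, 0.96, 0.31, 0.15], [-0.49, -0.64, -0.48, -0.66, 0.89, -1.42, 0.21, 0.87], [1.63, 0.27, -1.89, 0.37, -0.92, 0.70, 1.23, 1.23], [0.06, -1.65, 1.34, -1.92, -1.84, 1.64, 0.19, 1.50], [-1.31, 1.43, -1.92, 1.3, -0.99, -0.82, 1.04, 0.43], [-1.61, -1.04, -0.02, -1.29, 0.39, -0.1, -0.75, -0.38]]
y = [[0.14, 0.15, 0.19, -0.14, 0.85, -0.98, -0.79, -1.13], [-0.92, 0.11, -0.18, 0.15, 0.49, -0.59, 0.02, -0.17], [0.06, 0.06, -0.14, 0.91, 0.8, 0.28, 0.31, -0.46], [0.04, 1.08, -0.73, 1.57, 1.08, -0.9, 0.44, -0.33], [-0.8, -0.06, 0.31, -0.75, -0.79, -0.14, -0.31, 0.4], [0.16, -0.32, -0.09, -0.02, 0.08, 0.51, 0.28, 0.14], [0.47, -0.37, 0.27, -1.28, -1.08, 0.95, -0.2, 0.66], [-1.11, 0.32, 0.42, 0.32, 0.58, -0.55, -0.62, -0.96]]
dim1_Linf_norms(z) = [1.91, 1.92, 1.81, 1.42, 1.89, 1.92, 1.92, 1.61]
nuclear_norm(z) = 21.39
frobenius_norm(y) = 4.94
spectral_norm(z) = 5.23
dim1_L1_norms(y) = [4.37, 2.63, 3.02, 6.17, 3.56, 1.6, 5.28, 4.88]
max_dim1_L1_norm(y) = 6.17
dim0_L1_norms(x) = [0.84, 1.12, 0.95, 0.96, 1.3, 1.65, 0.67, 0.92]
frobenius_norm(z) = 8.94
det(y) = 0.00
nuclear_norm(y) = 9.66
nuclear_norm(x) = 3.20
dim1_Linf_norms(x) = [0.33, 0.38, 0.26, 0.49, 0.26, 0.14, 0.36, 0.35]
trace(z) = -0.20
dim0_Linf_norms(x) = [0.33, 0.36, 0.27, 0.24, 0.38, 0.49, 0.29, 0.33]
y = x @ z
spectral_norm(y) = 3.92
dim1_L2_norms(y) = [1.92, 1.24, 1.37, 2.54, 1.48, 0.71, 2.15, 1.89]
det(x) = -0.00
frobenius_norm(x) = 1.38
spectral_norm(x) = 0.91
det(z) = -154.06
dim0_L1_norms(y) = [3.7, 2.47, 2.33, 5.14, 5.75, 4.9, 2.97, 4.25]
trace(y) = 0.24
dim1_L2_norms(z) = [3.56, 3.07, 2.69, 2.22, 3.29, 4.07, 3.47, 2.49]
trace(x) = 0.74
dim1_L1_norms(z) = [8.71, 7.45, 6.63, 5.66, 8.24, 10.14, 9.24, 5.58]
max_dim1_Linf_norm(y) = 1.57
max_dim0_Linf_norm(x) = 0.49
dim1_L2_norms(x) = [0.53, 0.54, 0.35, 0.66, 0.36, 0.23, 0.58, 0.51]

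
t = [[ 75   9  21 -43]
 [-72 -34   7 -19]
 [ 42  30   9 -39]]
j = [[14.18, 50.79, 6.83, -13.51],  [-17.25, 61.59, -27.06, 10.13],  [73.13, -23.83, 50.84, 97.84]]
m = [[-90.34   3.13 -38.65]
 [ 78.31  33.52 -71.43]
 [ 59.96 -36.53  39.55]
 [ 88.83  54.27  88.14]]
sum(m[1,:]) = 40.400000000000006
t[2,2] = 9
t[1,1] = -34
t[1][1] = -34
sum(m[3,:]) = 231.24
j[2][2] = 50.84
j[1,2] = -27.06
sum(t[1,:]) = -118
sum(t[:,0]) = 45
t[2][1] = 30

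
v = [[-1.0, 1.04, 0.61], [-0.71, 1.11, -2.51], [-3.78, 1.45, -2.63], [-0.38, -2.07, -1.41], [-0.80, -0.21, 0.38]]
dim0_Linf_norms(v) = [3.78, 2.07, 2.63]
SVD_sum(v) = [[-0.45, 0.2, -0.41], [-1.72, 0.76, -1.57], [-3.37, 1.48, -3.07], [-0.37, 0.16, -0.34], [-0.18, 0.08, -0.16]] + [[-0.25, 1.08, 0.79], [0.08, -0.36, -0.27], [-0.06, 0.24, 0.18], [0.44, -1.89, -1.39], [-0.04, 0.16, 0.12]] + [[-0.30, -0.23, 0.22], [0.93, 0.71, -0.68], [-0.35, -0.27, 0.26], [-0.45, -0.34, 0.32], [-0.58, -0.45, 0.43]]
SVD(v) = [[-0.12, 0.48, 0.24], [-0.45, -0.16, -0.73], [-0.88, 0.11, 0.28], [-0.10, -0.85, 0.35], [-0.05, 0.07, 0.46]] @ diag([5.449248782012403, 2.8130618771923546, 1.8536640976248515]) @ [[0.7,-0.31,0.64],  [-0.18,0.79,0.58],  [-0.69,-0.53,0.5]]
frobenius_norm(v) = 6.41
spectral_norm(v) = 5.45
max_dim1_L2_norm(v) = 4.83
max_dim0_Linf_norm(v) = 3.78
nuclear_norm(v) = 10.12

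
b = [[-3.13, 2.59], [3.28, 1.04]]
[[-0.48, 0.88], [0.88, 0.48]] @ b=[[4.39, -0.33], [-1.18, 2.78]]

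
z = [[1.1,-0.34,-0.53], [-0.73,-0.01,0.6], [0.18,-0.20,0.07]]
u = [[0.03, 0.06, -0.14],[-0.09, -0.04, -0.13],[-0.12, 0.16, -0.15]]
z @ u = [[0.13, -0.01, -0.03],[-0.09, 0.05, 0.01],[0.02, 0.03, -0.01]]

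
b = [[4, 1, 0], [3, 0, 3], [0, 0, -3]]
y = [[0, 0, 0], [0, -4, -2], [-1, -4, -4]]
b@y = [[0, -4, -2], [-3, -12, -12], [3, 12, 12]]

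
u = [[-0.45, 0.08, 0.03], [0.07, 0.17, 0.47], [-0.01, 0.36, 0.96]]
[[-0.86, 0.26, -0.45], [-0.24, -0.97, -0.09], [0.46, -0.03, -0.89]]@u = [[0.41, -0.19, -0.34], [0.04, -0.22, -0.55], [-0.20, -0.29, -0.85]]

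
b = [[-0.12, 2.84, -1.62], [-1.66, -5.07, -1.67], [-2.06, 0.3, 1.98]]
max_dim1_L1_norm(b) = 8.4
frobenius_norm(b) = 7.09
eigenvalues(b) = [(3.14+0j), (-3.17+1.43j), (-3.17-1.43j)]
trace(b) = -3.21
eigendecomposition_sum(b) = [[0.75+0.00j, (0.21+0j), -1.35+0.00j], [0.11+0.00j, (0.03+0j), (-0.21+0j)], [-1.30+0.00j, -0.37+0.00j, (2.36-0j)]] + [[-0.43+2.26j, (1.32+2.64j), -0.13+1.53j], [-0.89-2.12j, (-2.55-1.47j), (-0.73-1.35j)], [-0.38+0.92j, (0.33+1.23j), (-0.19+0.64j)]] + [[-0.43-2.26j,1.32-2.64j,(-0.13-1.53j)], [-0.89+2.12j,(-2.55+1.47j),(-0.73+1.35j)], [(-0.38-0.92j),(0.33-1.23j),(-0.19-0.64j)]]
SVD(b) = [[0.41, -0.47, -0.78], [-0.91, -0.2, -0.36], [0.02, 0.86, -0.51]] @ diag([6.0331535274927806, 3.121185934723754, 2.0166945417152333]) @ [[0.24, 0.96, 0.15],[-0.44, -0.03, 0.9],[0.86, -0.28, 0.42]]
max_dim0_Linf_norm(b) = 5.07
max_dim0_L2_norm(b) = 5.82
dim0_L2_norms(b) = [2.65, 5.82, 3.06]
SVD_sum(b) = [[0.58, 2.36, 0.36], [-1.31, -5.29, -0.82], [0.02, 0.09, 0.01]] + [[0.66,0.04,-1.33], [0.27,0.02,-0.55], [-1.19,-0.08,2.4]] + [[-1.36, 0.44, -0.66],[-0.62, 0.20, -0.30],[-0.89, 0.29, -0.43]]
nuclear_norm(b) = 11.17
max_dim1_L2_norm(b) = 5.59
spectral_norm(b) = 6.03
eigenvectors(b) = [[(-0.5+0j), 0.68+0.00j, 0.68-0.00j], [(-0.08+0j), (-0.56+0.37j), (-0.56-0.37j)], [(0.86+0j), (0.29+0.06j), (0.29-0.06j)]]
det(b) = 37.98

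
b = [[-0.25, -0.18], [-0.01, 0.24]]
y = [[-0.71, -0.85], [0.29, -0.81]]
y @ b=[[0.19, -0.08],[-0.06, -0.25]]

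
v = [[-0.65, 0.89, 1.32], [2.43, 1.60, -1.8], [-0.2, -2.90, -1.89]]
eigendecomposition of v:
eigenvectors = [[-0.02, -0.71, -0.47], [-0.85, 0.41, 0.48], [0.53, -0.58, 0.74]]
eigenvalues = [2.77, -0.09, -3.62]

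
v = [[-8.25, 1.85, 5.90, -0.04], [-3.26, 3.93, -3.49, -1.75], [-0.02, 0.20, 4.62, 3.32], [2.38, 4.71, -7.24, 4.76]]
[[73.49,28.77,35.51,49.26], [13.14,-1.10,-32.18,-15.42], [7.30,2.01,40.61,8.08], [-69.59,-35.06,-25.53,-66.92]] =v @[[-4.25,-2.59,-1.21,-5.63], [2.27,-1.65,-2.32,-6.66], [5.76,1.76,5.09,2.56], [-5.98,-1.76,5.28,-0.76]]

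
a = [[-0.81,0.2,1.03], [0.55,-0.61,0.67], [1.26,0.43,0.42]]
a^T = [[-0.81, 0.55, 1.26],[0.2, -0.61, 0.43],[1.03, 0.67, 0.42]]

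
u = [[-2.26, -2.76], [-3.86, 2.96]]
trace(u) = 0.70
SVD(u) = [[-0.05, -1.00], [-1.00, 0.05]] @ diag([4.8671545163346, 3.5633140352940695]) @ [[0.82,-0.58], [0.58,0.82]]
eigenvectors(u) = [[-0.87, 0.38],[-0.49, -0.93]]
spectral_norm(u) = 4.87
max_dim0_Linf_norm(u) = 3.86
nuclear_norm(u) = 8.43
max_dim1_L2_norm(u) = 4.86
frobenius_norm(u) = 6.03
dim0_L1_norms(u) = [6.12, 5.72]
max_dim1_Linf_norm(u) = 3.86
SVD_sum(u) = [[-0.20, 0.14], [-3.96, 2.81]] + [[-2.06, -2.9], [0.10, 0.15]]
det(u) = -17.34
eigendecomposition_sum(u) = [[-3.11, -1.26], [-1.77, -0.72]] + [[0.85, -1.5], [-2.09, 3.68]]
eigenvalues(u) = [-3.83, 4.53]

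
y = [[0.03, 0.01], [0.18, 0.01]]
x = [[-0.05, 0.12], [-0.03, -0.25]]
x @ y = [[0.02, 0.00], [-0.05, -0.00]]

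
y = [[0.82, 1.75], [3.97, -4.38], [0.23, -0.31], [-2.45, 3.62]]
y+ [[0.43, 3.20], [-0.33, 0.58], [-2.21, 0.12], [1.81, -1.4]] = [[1.25, 4.95], [3.64, -3.80], [-1.98, -0.19], [-0.64, 2.22]]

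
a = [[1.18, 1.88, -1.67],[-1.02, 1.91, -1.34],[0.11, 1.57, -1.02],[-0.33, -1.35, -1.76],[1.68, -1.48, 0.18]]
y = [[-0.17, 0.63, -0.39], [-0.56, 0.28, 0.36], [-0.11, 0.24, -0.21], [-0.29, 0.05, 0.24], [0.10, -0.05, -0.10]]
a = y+[[1.35, 1.25, -1.28],[-0.46, 1.63, -1.7],[0.22, 1.33, -0.81],[-0.04, -1.4, -2.0],[1.58, -1.43, 0.28]]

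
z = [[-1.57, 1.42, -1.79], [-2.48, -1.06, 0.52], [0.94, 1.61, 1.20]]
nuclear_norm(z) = 7.48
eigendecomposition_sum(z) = [[(-0.81+1.12j), 0.82+0.77j, -0.68-0.00j],  [-1.20-0.71j, (-0.7+0.9j), -0.06-0.68j],  [0.54+0.50j, (0.46-0.39j), (-0.05+0.36j)]] + [[(-0.81-1.12j), 0.82-0.77j, -0.68+0.00j], [(-1.2+0.71j), -0.70-0.90j, (-0.06+0.68j)], [0.54-0.50j, 0.46+0.39j, -0.05-0.36j]] + [[(0.05+0j), (-0.23-0j), (-0.43+0j)],[(-0.07-0j), (0.34+0j), 0.64-0.00j],[-0.15-0.00j, 0.68+0.00j, 1.29-0.00j]]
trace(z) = -1.43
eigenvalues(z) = [(-1.55+2.38j), (-1.55-2.38j), (1.68+0j)]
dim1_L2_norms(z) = [2.77, 2.75, 2.22]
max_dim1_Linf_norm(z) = 2.48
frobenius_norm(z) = 4.49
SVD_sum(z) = [[-1.52, -0.42, -0.58],[-2.11, -0.59, -0.80],[1.51, 0.42, 0.57]] + [[-0.01,1.79,-1.28], [0.00,-0.94,0.67], [-0.00,0.49,-0.35]] + [[-0.04,0.05,0.07], [-0.38,0.46,0.65], [-0.57,0.7,0.98]]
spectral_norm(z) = 3.32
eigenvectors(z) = [[(0.06-0.66j), (0.06+0.66j), (-0.29+0j)],[0.67+0.00j, (0.67-0j), (0.42+0j)],[(-0.34-0.07j), (-0.34+0.07j), (0.86+0j)]]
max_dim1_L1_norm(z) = 4.78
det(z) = 13.60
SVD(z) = [[-0.51, 0.86, 0.06],[-0.70, -0.45, 0.55],[0.5, 0.24, 0.83]] @ diag([3.3220824445113326, 2.5600862205945347, 1.5985076712332669]) @ [[0.90, 0.25, 0.34], [-0.00, 0.81, -0.58], [-0.43, 0.53, 0.74]]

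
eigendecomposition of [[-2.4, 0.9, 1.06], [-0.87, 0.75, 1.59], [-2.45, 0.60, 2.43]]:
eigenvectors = [[0.86, -0.31, -0.32], [-0.02, -0.68, -0.94], [0.50, -0.67, -0.12]]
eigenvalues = [-1.8, 1.92, 0.66]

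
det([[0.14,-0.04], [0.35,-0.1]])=-0.000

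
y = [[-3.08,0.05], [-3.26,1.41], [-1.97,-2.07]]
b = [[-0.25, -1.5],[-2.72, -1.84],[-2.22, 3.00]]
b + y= [[-3.33, -1.45], [-5.98, -0.43], [-4.19, 0.93]]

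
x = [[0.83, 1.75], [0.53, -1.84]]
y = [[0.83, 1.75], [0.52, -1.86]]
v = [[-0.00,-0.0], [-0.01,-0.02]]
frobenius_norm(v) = 0.02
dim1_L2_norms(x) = [1.94, 1.91]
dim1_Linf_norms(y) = [1.75, 1.86]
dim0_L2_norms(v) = [0.01, 0.02]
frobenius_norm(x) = 2.72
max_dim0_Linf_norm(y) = 1.86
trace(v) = -0.02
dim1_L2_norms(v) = [0.0, 0.02]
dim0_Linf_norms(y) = [0.83, 1.86]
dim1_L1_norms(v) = [0.0, 0.03]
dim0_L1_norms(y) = [1.35, 3.61]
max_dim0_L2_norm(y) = 2.55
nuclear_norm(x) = 3.51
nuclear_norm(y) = 3.52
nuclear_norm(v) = 0.02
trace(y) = -1.03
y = x + v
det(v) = 0.00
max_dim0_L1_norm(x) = 3.59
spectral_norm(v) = 0.02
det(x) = -2.45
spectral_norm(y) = 2.56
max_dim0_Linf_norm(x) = 1.84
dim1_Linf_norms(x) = [1.75, 1.84]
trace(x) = -1.01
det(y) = -2.45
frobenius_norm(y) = 2.74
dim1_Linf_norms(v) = [0.0, 0.02]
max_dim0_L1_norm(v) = 0.02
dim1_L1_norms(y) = [2.58, 2.38]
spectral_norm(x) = 2.55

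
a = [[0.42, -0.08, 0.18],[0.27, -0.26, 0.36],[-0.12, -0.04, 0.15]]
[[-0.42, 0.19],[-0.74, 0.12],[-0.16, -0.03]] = a @ [[-0.35, 0.42], [1.04, 0.23], [-1.05, 0.19]]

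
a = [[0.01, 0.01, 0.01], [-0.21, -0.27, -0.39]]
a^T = [[0.01, -0.21],  [0.01, -0.27],  [0.01, -0.39]]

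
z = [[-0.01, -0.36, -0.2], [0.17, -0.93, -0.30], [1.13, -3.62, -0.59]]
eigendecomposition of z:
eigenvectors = [[-0.18, -0.76, -0.39], [-0.33, -0.33, -0.3], [-0.92, 0.56, 0.87]]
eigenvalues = [-1.67, -0.02, 0.16]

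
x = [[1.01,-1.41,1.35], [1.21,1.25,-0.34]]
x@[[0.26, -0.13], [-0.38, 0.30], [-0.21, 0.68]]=[[0.51,0.36], [-0.09,-0.01]]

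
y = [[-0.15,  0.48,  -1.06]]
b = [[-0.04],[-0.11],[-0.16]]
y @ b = [[0.12]]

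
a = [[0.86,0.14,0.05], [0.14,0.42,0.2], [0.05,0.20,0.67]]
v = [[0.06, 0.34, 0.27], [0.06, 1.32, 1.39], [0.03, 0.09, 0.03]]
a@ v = [[0.06, 0.48, 0.43], [0.04, 0.62, 0.63], [0.04, 0.34, 0.31]]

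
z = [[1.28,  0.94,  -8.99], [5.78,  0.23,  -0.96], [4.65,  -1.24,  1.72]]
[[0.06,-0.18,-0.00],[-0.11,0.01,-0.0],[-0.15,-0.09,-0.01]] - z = [[-1.22,-1.12,8.99], [-5.89,-0.22,0.96], [-4.80,1.15,-1.73]]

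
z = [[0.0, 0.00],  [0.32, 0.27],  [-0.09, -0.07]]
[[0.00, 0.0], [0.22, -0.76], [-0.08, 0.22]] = z @ [[3.37, -2.81], [-3.19, 0.51]]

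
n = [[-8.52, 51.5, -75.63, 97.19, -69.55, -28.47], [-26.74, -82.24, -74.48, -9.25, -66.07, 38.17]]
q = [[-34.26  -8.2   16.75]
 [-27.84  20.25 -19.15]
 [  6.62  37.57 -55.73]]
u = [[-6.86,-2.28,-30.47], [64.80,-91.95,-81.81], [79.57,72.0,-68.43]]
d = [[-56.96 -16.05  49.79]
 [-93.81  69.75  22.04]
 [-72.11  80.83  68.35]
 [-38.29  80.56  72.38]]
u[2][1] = 72.0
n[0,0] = -8.52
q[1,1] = 20.25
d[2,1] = 80.83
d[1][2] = 22.04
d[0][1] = -16.05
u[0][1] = -2.28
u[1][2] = -81.81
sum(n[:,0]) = -35.26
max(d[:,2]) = 72.38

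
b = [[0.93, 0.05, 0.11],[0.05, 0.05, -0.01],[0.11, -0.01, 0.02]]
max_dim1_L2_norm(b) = 0.94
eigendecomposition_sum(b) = [[0.93, 0.05, 0.11], [0.05, 0.00, 0.01], [0.11, 0.01, 0.01]] + [[0.00, -0.0, -0.00], [-0.0, 0.00, 0.0], [-0.00, 0.0, 0.0]] + [[0.0, -0.0, 0.0], [-0.00, 0.05, -0.02], [0.00, -0.02, 0.01]]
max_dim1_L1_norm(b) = 1.09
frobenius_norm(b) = 0.95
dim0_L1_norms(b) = [1.09, 0.11, 0.14]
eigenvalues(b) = [0.95, 0.0, 0.05]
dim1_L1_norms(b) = [1.09, 0.11, 0.14]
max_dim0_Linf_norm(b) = 0.93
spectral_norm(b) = 0.95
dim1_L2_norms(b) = [0.94, 0.07, 0.11]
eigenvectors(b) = [[0.99, 0.13, 0.01], [0.05, -0.33, -0.94], [0.12, -0.94, 0.33]]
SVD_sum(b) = [[0.93,0.05,0.11], [0.05,0.00,0.01], [0.11,0.01,0.01]] + [[0.0, -0.00, 0.0],[-0.00, 0.05, -0.02],[0.00, -0.02, 0.01]] + [[0.0, -0.00, -0.0], [-0.0, 0.0, 0.00], [-0.0, 0.0, 0.0]]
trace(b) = 1.00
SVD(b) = [[-0.99, 0.01, -0.13], [-0.05, -0.94, 0.33], [-0.12, 0.33, 0.94]] @ diag([0.9457310081027942, 0.05282786641748913, 0.0014411254797165468]) @ [[-0.99,-0.05,-0.12], [0.01,-0.94,0.33], [-0.13,0.33,0.94]]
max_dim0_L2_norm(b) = 0.94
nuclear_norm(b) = 1.00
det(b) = 0.00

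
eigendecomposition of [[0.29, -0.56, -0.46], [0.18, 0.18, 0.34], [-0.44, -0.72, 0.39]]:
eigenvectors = [[0.76+0.00j, (0.61+0j), (0.61-0j)], [-0.13+0.00j, -0.20-0.50j, -0.20+0.50j], [-0.63+0.00j, (0.57-0.13j), (0.57+0.13j)]]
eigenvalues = [(0.77+0j), (0.05+0.55j), (0.05-0.55j)]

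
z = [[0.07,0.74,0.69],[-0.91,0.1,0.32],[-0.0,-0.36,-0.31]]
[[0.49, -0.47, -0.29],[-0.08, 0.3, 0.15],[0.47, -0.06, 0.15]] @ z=[[0.46, 0.42, 0.28], [-0.28, -0.08, -0.01], [0.09, 0.29, 0.26]]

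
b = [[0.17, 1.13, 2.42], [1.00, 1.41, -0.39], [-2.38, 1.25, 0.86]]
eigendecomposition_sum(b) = [[(-0.04+1.06j),(0.08-0.6j),(1.1-0.23j)],[0.27-0.31j,-0.17+0.16j,(-0.39-0.2j)],[(-1.18+0.13j),0.67-0.01j,(0.44+1.18j)]] + [[(-0.04-1.06j), (0.08+0.6j), 1.10+0.23j], [0.27+0.31j, -0.17-0.16j, (-0.39+0.2j)], [(-1.18-0.13j), (0.67+0.01j), (0.44-1.18j)]] + [[0.25+0.00j, (0.96-0j), (0.21-0j)], [(0.46+0j), (1.75-0j), 0.38-0.00j], [-0.03-0.00j, -0.10+0.00j, -0.02+0.00j]]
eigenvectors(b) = [[0.09-0.64j, 0.09+0.64j, (0.48+0j)], [-0.18+0.17j, (-0.18-0.17j), (0.87+0j)], [(0.72+0j), (0.72-0j), (-0.05+0j)]]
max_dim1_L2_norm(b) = 2.82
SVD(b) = [[0.66, 0.65, -0.38], [-0.02, 0.52, 0.86], [0.75, -0.55, 0.35]] @ diag([3.2685966561539286, 2.280208158868458, 1.544612136301236]) @ [[-0.52, 0.5, 0.69],[0.85, 0.34, 0.40],[-0.03, 0.79, -0.61]]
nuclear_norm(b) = 7.09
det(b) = 11.51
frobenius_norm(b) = 4.27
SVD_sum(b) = [[-1.12,1.08,1.47],[0.04,-0.04,-0.05],[-1.29,1.24,1.69]] + [[1.27,0.51,0.59],  [1.0,0.4,0.47],  [-1.07,-0.43,-0.50]] + [[0.02, -0.46, 0.35], [-0.04, 1.05, -0.8], [-0.02, 0.43, -0.33]]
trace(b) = 2.44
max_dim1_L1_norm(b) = 4.49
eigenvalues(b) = [(0.23+2.4j), (0.23-2.4j), (1.98+0j)]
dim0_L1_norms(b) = [3.55, 3.79, 3.67]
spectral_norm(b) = 3.27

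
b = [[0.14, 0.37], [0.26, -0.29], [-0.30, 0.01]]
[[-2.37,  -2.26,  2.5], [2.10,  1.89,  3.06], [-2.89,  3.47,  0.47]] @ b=[[-1.67, -0.20], [-0.13, 0.26], [0.36, -2.07]]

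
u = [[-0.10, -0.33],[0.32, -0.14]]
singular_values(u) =[0.37, 0.33]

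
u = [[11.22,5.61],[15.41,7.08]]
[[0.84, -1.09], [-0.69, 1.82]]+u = [[12.06,4.52],  [14.72,8.90]]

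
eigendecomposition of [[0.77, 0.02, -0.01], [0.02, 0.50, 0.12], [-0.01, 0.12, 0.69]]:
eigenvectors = [[-0.07, 1.00, 0.01],[0.9, 0.06, 0.44],[-0.43, -0.04, 0.9]]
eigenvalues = [0.44, 0.77, 0.75]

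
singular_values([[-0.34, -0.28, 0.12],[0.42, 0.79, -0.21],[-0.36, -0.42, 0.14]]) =[1.16, 0.17, 0.0]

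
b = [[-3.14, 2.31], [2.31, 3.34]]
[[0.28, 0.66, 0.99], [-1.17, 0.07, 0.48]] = b @ [[-0.23, -0.13, -0.14], [-0.19, 0.11, 0.24]]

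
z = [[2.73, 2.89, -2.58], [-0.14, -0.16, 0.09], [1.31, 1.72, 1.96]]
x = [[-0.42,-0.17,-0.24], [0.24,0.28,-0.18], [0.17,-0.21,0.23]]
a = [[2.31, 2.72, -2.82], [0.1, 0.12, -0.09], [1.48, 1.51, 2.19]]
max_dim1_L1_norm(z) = 8.2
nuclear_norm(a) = 7.59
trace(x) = 0.09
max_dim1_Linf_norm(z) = 2.89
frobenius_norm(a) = 5.48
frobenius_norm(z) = 5.57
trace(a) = 4.62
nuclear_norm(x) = 1.14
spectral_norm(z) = 4.83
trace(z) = 4.53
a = z + x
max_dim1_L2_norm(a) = 4.55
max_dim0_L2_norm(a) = 3.57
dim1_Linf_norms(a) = [2.82, 0.12, 2.19]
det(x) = 0.03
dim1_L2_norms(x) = [0.51, 0.41, 0.35]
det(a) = 0.04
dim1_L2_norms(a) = [4.55, 0.18, 3.04]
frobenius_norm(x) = 0.75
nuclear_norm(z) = 7.61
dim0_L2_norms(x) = [0.51, 0.39, 0.38]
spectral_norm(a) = 4.57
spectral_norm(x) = 0.58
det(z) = -0.06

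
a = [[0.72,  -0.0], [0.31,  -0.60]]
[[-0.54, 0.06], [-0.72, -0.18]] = a@[[-0.75,0.08],[0.82,0.34]]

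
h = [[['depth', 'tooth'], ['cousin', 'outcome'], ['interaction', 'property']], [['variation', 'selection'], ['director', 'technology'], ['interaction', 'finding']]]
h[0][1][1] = 'outcome'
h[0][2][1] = 'property'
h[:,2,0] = ['interaction', 'interaction']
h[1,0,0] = 'variation'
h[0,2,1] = 'property'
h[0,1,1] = 'outcome'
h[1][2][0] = 'interaction'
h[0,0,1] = 'tooth'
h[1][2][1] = 'finding'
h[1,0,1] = 'selection'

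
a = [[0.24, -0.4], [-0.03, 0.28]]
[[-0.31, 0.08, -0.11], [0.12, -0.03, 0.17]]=a @ [[-0.71,0.16,0.66], [0.34,-0.10,0.68]]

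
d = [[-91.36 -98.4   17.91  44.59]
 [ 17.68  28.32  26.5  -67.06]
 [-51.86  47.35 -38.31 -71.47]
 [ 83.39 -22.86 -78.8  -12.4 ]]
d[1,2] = 26.5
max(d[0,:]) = 44.59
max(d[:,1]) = 47.35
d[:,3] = [44.59, -67.06, -71.47, -12.4]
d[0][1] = -98.4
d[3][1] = -22.86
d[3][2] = -78.8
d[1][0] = 17.68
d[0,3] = 44.59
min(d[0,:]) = -98.4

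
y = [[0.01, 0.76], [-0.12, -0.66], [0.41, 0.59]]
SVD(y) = [[0.61, -0.58],  [-0.56, 0.16],  [0.56, 0.80]] @ diag([1.2028160103056882, 0.31166271087877623]) @ [[0.25, 0.97], [0.97, -0.25]]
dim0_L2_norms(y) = [0.43, 1.17]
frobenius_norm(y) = 1.24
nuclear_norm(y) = 1.51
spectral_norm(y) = 1.20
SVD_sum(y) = [[0.19, 0.71], [-0.17, -0.65], [0.17, 0.65]] + [[-0.18, 0.05], [0.05, -0.01], [0.24, -0.06]]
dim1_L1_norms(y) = [0.77, 0.78, 1.0]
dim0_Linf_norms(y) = [0.41, 0.76]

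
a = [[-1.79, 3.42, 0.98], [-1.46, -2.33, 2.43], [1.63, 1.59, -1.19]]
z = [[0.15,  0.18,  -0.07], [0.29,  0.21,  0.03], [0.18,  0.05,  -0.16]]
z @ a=[[-0.65, -0.02, 0.67], [-0.78, 0.55, 0.76], [-0.66, 0.24, 0.49]]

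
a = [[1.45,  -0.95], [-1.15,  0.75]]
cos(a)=[[-0.05, 0.69], [0.83, 0.46]]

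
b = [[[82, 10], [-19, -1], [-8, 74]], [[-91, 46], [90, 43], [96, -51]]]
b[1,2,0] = 96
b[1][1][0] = 90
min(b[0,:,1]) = -1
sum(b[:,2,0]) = 88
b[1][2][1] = -51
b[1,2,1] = -51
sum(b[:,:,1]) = 121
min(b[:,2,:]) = -51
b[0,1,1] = -1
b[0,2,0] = -8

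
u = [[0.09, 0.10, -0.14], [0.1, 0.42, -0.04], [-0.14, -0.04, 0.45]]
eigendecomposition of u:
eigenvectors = [[-0.93, 0.36, 0.00],[0.21, 0.54, 0.82],[-0.29, -0.77, 0.58]]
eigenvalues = [0.02, 0.54, 0.39]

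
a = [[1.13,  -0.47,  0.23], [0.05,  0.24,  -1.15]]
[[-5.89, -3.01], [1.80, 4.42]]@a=[[-6.81,  2.05,  2.11], [2.26,  0.21,  -4.67]]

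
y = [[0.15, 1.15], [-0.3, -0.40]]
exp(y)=[[1.00, 0.97], [-0.25, 0.53]]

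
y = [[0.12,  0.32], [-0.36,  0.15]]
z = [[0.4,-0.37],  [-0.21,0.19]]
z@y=[[0.18, 0.07],  [-0.09, -0.04]]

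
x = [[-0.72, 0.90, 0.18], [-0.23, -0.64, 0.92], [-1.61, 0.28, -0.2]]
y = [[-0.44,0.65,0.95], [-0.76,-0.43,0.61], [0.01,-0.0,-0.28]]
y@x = [[-1.36, -0.55, 0.33], [-0.34, -0.24, -0.65], [0.44, -0.07, 0.06]]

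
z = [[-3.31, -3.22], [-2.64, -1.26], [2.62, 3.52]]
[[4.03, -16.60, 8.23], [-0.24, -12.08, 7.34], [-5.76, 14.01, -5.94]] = z @ [[1.35, 4.15, -3.06], [-2.64, 0.89, 0.59]]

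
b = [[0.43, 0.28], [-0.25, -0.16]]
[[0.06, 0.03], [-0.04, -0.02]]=b @ [[0.09, 0.12], [0.09, -0.07]]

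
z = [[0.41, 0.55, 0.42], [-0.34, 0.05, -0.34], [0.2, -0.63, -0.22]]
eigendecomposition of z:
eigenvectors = [[0.09-0.42j, (0.09+0.42j), (-0.51+0j)], [0.63+0.06j, 0.63-0.06j, (0.2+0j)], [-0.65+0.00j, (-0.65-0j), 0.84+0.00j]]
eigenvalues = [(0.37+0.19j), (0.37-0.19j), (-0.5+0j)]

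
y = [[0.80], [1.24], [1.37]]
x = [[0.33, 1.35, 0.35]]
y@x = [[0.26,1.08,0.28],[0.41,1.67,0.43],[0.45,1.85,0.48]]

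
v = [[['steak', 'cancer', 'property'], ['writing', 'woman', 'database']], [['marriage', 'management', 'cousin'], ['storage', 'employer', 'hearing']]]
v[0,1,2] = 'database'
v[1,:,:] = [['marriage', 'management', 'cousin'], ['storage', 'employer', 'hearing']]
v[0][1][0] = 'writing'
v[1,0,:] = ['marriage', 'management', 'cousin']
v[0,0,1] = 'cancer'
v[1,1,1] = 'employer'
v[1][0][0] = 'marriage'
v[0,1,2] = 'database'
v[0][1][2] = 'database'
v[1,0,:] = ['marriage', 'management', 'cousin']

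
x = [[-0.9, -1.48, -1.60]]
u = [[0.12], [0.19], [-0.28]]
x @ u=[[0.06]]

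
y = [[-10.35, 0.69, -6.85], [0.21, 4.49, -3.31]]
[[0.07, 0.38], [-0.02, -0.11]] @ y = [[-0.64, 1.75, -1.74],[0.18, -0.51, 0.50]]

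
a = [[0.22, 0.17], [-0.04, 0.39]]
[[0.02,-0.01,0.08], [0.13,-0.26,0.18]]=a @ [[-0.16, 0.46, 0.00],[0.32, -0.63, 0.45]]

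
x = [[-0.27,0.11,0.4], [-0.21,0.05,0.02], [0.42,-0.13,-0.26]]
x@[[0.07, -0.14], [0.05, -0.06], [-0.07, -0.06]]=[[-0.04, 0.01], [-0.01, 0.03], [0.04, -0.04]]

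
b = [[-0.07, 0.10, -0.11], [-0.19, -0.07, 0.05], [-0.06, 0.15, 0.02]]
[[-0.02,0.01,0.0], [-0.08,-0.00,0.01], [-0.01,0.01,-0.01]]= b @ [[0.39,  -0.01,  -0.06],[0.09,  0.07,  -0.06],[-0.03,  0.0,  -0.05]]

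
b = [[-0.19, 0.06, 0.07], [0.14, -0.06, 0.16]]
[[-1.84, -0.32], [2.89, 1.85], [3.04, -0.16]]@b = [[0.3, -0.09, -0.18], [-0.29, 0.06, 0.5], [-0.6, 0.19, 0.19]]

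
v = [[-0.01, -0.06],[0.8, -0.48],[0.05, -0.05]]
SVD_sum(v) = [[0.02, -0.01], [0.80, -0.48], [0.06, -0.04]] + [[-0.03, -0.05], [0.00, 0.0], [-0.01, -0.01]]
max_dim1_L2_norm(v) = 0.93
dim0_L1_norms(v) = [0.86, 0.59]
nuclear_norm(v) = 0.99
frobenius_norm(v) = 0.94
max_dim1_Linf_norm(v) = 0.8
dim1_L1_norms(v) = [0.07, 1.28, 0.1]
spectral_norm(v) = 0.94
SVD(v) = [[0.02, -0.96], [1.0, 0.04], [0.07, -0.29]] @ diag([0.9357402192628503, 0.05907827057313865]) @ [[0.86, -0.52], [0.52, 0.86]]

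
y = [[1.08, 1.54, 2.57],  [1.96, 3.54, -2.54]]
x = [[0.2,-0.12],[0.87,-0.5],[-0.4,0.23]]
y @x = [[0.53, -0.31], [4.49, -2.59]]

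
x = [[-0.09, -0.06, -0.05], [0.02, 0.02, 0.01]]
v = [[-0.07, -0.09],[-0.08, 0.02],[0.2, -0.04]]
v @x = [[0.00, 0.0, 0.00],[0.01, 0.01, 0.00],[-0.02, -0.01, -0.01]]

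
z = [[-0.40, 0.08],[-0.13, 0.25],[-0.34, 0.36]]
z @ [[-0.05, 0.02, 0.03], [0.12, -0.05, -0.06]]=[[0.03, -0.01, -0.02], [0.04, -0.02, -0.02], [0.06, -0.02, -0.03]]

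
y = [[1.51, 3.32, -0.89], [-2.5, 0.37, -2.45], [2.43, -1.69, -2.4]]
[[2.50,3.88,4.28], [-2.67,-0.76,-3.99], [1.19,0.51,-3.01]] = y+[[0.99, 0.56, 5.17], [-0.17, -1.13, -1.54], [-1.24, 2.20, -0.61]]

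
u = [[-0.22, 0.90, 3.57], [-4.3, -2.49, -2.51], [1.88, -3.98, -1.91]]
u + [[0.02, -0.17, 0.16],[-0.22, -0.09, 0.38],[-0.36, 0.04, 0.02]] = [[-0.2, 0.73, 3.73],[-4.52, -2.58, -2.13],[1.52, -3.94, -1.89]]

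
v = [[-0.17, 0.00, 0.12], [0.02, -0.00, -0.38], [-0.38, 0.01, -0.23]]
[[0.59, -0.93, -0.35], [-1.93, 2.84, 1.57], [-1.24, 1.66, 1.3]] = v @ [[0.15, 0.17, -0.89], [-1.54, 0.73, 0.72], [5.09, -7.47, -4.17]]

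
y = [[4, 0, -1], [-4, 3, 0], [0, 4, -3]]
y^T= [[4, -4, 0], [0, 3, 4], [-1, 0, -3]]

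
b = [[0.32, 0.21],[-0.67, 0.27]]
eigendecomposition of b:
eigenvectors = [[(-0.03-0.49j),(-0.03+0.49j)], [0.87+0.00j,0.87-0.00j]]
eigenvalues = [(0.3+0.37j), (0.3-0.37j)]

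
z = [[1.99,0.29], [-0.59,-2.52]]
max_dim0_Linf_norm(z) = 2.52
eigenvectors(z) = [[0.99, -0.06], [-0.13, 1.00]]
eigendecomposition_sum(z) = [[1.97, 0.13], [-0.26, -0.02]] + [[0.02, 0.16],  [-0.33, -2.50]]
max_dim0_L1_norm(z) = 2.81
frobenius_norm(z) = 3.28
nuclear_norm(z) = 4.52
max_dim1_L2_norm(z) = 2.59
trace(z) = -0.53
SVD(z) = [[-0.46, 0.89], [0.89, 0.46]] @ diag([2.773622385290437, 1.746344428747029]) @ [[-0.52, -0.85], [0.85, -0.52]]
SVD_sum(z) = [[0.67, 1.1], [-1.28, -2.1]] + [[1.32, -0.81], [0.69, -0.42]]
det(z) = -4.84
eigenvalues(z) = [1.95, -2.48]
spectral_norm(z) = 2.77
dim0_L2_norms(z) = [2.08, 2.54]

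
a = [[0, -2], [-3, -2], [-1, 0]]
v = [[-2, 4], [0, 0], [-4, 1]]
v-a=[[-2, 6], [3, 2], [-3, 1]]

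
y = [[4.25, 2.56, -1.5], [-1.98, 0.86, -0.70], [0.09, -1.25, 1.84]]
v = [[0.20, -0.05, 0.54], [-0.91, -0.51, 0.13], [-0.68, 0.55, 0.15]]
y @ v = [[-0.46, -2.34, 2.40], [-0.70, -0.72, -1.06], [-0.1, 1.65, 0.16]]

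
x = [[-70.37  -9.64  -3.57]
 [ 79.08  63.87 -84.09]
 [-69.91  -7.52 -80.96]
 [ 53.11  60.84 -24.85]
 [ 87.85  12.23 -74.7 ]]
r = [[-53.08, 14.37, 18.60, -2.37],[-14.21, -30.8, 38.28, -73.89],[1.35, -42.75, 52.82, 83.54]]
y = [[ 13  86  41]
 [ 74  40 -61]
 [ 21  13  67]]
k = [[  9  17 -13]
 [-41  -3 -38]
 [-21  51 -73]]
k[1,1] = -3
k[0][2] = -13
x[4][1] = 12.23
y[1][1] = 40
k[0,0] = 9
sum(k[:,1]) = 65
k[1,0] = -41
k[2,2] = -73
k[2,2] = -73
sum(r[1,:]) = -80.62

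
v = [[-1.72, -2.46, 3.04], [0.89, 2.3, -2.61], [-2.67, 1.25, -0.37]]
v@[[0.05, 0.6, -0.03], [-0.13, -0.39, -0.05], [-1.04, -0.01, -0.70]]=[[-2.93, -0.10, -1.95], [2.46, -0.34, 1.69], [0.09, -2.09, 0.28]]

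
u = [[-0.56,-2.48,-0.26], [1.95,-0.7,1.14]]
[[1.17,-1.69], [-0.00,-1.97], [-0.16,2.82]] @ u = [[-3.95, -1.72, -2.23], [-3.84, 1.38, -2.25], [5.59, -1.58, 3.26]]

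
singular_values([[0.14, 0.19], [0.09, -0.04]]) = [0.24, 0.1]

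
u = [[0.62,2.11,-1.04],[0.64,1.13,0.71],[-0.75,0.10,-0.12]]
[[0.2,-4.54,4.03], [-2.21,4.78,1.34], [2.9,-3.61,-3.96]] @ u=[[-5.8, -4.31, -3.92], [0.68, 0.87, 5.53], [2.46, 1.64, -5.10]]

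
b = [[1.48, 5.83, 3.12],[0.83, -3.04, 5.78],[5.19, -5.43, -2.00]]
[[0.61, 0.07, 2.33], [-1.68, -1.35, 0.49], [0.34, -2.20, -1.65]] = b@[[0.17,  -0.31,  0.05], [0.18,  0.15,  0.27], [-0.22,  -0.11,  0.22]]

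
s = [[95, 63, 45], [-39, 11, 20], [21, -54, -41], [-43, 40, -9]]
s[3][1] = 40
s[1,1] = 11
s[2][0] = 21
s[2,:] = [21, -54, -41]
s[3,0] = -43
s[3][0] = -43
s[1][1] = 11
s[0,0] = 95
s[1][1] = 11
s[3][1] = 40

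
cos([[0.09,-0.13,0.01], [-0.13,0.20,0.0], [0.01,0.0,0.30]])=[[0.99, 0.02, -0.0], [0.02, 0.97, 0.0], [-0.00, 0.00, 0.96]]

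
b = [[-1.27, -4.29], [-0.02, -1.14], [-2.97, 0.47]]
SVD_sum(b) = [[-1.55, -4.19], [-0.37, -1.01], [-0.21, -0.55]] + [[0.28, -0.1], [0.35, -0.13], [-2.76, 1.02]]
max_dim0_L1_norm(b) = 5.9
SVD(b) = [[-0.96, -0.10], [-0.23, -0.13], [-0.13, 0.99]] @ diag([4.629722702300127, 2.987384759251278]) @ [[0.35,  0.94], [-0.94,  0.35]]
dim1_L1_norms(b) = [5.56, 1.16, 3.44]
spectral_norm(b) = 4.63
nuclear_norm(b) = 7.62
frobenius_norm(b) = 5.51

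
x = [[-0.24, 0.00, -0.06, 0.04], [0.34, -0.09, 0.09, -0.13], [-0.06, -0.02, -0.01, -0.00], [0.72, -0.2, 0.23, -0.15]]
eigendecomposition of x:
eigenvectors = [[-0.18, 0.15, -0.26, 0.11],  [0.51, 0.67, 0.27, -0.48],  [-0.0, 0.19, 0.89, 0.05],  [0.84, 0.7, -0.27, 0.87]]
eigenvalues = [-0.43, -0.13, 0.0, 0.06]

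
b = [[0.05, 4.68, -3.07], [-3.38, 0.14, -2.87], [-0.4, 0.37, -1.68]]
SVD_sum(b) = [[-1.43, 3.41, -3.67],[-0.83, 1.99, -2.14],[-0.42, 1.01, -1.08]] + [[1.54, 1.22, 0.53], [-2.44, -1.93, -0.85], [-0.39, -0.31, -0.14]] + [[-0.06, 0.05, 0.07],[-0.11, 0.08, 0.12],[0.42, -0.32, -0.46]]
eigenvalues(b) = [(-0.16+3.87j), (-0.16-3.87j), (-1.17+0j)]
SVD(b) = [[0.84, -0.53, -0.14], [0.49, 0.84, -0.24], [0.25, 0.14, 0.96]] @ diag([6.226765960312816, 3.8503233382731143, 0.7296546212003381]) @ [[-0.27, 0.65, -0.7], [-0.76, -0.60, -0.26], [0.59, -0.46, -0.66]]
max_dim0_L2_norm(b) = 4.7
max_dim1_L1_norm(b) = 7.8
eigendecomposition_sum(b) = [[(0.04+1.89j), (2.39-0.05j), (-1.88+1.06j)],[-1.71-0.00j, 2.16j, -0.93-1.72j],[(-0.23+0.08j), 0.10+0.29j, -0.20-0.19j]] + [[(0.04-1.89j),(2.39+0.05j),-1.88-1.06j], [(-1.71+0j),0.00-2.16j,-0.93+1.72j], [(-0.23-0.08j),0.10-0.29j,(-0.2+0.19j)]] + [[(-0.03-0j),-0.09-0.00j,0.69+0.00j], [(0.04+0j),0.14+0.00j,(-1.02-0j)], [0.05+0.00j,0.17+0.00j,(-1.28-0j)]]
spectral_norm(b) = 6.23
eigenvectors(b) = [[(-0.74+0j),(-0.74-0j),(-0.39+0j)], [(0.01-0.67j),0.01+0.67j,0.57+0.00j], [-0.03-0.09j,(-0.03+0.09j),(0.72+0j)]]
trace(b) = -1.49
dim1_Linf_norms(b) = [4.68, 3.38, 1.68]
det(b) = -17.49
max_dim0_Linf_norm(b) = 4.68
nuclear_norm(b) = 10.81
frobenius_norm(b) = 7.36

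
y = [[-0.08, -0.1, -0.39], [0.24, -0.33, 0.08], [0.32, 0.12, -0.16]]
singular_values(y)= [0.43, 0.43, 0.34]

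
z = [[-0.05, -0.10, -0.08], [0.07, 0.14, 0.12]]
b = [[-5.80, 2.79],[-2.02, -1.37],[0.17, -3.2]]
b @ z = [[0.49, 0.97, 0.80],[0.01, 0.01, -0.00],[-0.23, -0.47, -0.4]]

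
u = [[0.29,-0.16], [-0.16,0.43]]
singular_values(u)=[0.53, 0.19]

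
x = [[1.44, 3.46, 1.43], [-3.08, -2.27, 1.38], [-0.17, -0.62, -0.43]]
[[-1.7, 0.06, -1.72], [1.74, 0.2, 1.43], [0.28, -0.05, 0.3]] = x @ [[-0.28, 0.27, -0.14], [-0.38, -0.24, -0.44], [0.01, 0.35, -0.0]]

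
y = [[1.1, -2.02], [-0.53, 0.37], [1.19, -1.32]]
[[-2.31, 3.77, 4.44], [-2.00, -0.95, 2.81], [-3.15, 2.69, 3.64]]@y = [[0.74, 0.2],[1.65, -0.02],[-0.56, 2.55]]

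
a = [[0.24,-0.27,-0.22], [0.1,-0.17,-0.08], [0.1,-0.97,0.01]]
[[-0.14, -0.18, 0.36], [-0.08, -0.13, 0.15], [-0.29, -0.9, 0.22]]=a@[[-0.83, 0.28, 0.48], [0.21, 0.96, -0.19], [-0.51, -0.05, -0.86]]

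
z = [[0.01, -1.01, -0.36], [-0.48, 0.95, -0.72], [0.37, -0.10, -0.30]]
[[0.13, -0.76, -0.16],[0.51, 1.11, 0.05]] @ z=[[0.31,-0.84,0.55], [-0.51,0.53,-1.0]]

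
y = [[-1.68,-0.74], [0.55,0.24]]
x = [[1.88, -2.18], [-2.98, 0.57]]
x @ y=[[-4.36,-1.91], [5.32,2.34]]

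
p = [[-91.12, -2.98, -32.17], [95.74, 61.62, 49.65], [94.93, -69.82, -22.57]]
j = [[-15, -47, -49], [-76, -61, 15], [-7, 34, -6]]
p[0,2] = -32.17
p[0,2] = -32.17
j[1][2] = 15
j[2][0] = -7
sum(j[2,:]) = 21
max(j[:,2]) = 15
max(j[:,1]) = 34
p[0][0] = -91.12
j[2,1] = 34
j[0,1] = -47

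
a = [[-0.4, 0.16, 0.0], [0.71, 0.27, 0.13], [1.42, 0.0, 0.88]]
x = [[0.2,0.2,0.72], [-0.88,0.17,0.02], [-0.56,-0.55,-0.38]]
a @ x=[[-0.22, -0.05, -0.28], [-0.17, 0.12, 0.47], [-0.21, -0.20, 0.69]]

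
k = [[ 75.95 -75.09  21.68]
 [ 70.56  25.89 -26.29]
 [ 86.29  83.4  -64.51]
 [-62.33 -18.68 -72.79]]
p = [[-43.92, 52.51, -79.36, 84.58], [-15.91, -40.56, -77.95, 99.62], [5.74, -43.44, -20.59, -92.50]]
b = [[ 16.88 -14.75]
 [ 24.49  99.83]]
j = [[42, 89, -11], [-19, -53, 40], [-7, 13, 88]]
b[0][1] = -14.75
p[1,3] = 99.62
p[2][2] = -20.59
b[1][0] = 24.49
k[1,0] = 70.56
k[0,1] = -75.09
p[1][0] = -15.91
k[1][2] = -26.29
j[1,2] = 40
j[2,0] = -7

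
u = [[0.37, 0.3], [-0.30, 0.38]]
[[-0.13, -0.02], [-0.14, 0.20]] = u @ [[-0.04,-0.29], [-0.4,0.3]]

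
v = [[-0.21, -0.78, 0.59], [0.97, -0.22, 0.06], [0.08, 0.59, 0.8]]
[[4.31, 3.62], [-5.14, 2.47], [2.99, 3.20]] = v @ [[-5.69, 1.91], [-0.47, -1.46], [4.65, 4.88]]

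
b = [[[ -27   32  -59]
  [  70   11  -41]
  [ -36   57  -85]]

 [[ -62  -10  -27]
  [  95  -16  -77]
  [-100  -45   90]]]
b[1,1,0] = 95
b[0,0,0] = -27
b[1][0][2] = -27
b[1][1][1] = -16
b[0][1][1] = 11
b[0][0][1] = 32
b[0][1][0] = 70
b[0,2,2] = -85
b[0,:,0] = [-27, 70, -36]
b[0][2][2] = -85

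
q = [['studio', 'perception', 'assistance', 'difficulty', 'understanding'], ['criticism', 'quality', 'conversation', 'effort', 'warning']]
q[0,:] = ['studio', 'perception', 'assistance', 'difficulty', 'understanding']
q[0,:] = ['studio', 'perception', 'assistance', 'difficulty', 'understanding']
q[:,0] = ['studio', 'criticism']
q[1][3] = 'effort'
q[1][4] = 'warning'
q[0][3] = 'difficulty'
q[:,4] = ['understanding', 'warning']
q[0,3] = 'difficulty'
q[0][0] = 'studio'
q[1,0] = 'criticism'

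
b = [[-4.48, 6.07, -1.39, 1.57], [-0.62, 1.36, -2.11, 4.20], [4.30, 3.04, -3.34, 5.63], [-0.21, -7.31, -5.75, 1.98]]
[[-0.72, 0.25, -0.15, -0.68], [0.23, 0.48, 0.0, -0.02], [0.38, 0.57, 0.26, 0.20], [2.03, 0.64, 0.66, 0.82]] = b@[[0.03, -0.02, 0.04, 0.06],[-0.14, -0.01, -0.01, -0.08],[-0.17, -0.07, -0.12, -0.04],[0.02, 0.08, -0.05, 0.01]]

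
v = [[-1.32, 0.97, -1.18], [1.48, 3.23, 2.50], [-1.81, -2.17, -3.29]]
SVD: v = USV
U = [[-0.13, -0.89, -0.44], [0.7, -0.39, 0.6], [-0.71, -0.23, 0.67]]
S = [6.11, 2.09, 0.32]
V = [[0.41, 0.6, 0.69], [0.48, -0.78, 0.4], [0.78, 0.17, -0.61]]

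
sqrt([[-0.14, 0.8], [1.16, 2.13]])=[[(0.19+0.62j),0.42-0.19j], [(0.61-0.27j),1.39+0.08j]]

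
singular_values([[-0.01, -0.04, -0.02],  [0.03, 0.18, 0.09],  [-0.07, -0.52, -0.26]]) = [0.62, 0.01, 0.0]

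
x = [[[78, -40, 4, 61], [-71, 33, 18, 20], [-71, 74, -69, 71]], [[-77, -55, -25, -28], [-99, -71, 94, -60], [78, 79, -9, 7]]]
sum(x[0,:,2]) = -47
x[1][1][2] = 94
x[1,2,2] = -9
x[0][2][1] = 74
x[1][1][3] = -60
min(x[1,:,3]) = -60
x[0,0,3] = 61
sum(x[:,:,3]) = 71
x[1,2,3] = 7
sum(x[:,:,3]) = 71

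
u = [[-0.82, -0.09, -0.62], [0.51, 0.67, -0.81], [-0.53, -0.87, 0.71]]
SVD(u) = [[-0.02, -1.0, -0.06],[0.68, -0.06, 0.73],[-0.73, -0.03, 0.68]] @ diag([1.6986097477284483, 1.0336616322917935, 0.13479078176849824]) @ [[0.44, 0.64, -0.62], [0.78, 0.07, 0.63], [0.45, -0.76, -0.47]]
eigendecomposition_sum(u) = [[0.07, 0.16, -0.19], [0.32, 0.7, -0.82], [-0.34, -0.74, 0.87]] + [[-0.89, -0.32, -0.50], [0.19, 0.07, 0.11], [-0.19, -0.07, -0.10]] + [[0.0, 0.07, 0.06],[-0.0, -0.1, -0.09],[-0.0, -0.06, -0.06]]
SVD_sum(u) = [[-0.02,-0.02,0.02], [0.51,0.75,-0.73], [-0.55,-0.8,0.77]] + [[-0.8, -0.07, -0.65], [-0.05, -0.0, -0.04], [-0.02, -0.00, -0.02]] + [[-0.00, 0.01, 0.00], [0.04, -0.07, -0.05], [0.04, -0.07, -0.04]]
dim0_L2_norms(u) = [1.1, 1.1, 1.24]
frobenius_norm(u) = 1.99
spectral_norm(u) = 1.70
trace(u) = 0.56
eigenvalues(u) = [1.65, -0.93, -0.15]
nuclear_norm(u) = 2.87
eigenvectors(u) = [[0.16, 0.96, -0.51], [0.68, -0.20, 0.74], [-0.72, 0.2, 0.44]]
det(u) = 0.24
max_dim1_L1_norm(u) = 2.11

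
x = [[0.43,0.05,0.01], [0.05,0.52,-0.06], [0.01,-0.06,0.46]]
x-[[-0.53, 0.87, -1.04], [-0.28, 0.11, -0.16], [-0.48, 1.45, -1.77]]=[[0.96,-0.82,1.05], [0.33,0.41,0.1], [0.49,-1.51,2.23]]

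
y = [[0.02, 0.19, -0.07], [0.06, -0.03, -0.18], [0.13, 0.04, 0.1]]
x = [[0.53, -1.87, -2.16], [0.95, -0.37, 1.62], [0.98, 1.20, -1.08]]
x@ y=[[-0.38, 0.07, 0.08],[0.21, 0.26, 0.16],[-0.05, 0.11, -0.39]]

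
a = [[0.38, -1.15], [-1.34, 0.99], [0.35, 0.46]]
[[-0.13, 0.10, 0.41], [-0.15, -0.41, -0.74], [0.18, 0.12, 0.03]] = a@ [[0.26, 0.32, 0.38], [0.2, 0.02, -0.23]]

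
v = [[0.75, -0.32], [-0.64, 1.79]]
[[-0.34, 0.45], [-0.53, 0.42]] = v @ [[-0.68, 0.83], [-0.54, 0.53]]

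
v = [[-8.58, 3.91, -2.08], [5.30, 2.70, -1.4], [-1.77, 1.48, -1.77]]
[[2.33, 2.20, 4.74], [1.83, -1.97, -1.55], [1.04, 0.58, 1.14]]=v @ [[0.02, -0.31, -0.43],[0.57, -0.23, 0.28],[-0.13, -0.21, 0.02]]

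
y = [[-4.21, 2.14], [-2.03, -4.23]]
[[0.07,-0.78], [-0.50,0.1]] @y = [[1.29,  3.45], [1.9,  -1.49]]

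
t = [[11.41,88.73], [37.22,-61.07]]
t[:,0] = [11.41, 37.22]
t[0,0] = 11.41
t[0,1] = 88.73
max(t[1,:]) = 37.22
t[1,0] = 37.22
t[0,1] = 88.73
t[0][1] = 88.73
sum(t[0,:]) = 100.14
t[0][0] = 11.41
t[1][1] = -61.07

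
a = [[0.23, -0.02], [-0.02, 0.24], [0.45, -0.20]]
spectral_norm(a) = 0.55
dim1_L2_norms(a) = [0.23, 0.24, 0.49]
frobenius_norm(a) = 0.59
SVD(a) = [[-0.39, -0.37], [0.22, -0.93], [-0.89, -0.07]] @ diag([0.551187556446319, 0.22358952931373127]) @ [[-0.90, 0.43], [-0.43, -0.90]]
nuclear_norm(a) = 0.77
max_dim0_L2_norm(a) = 0.51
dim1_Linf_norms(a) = [0.23, 0.24, 0.45]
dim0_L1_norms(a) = [0.7, 0.46]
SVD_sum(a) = [[0.19,-0.09],[-0.11,0.05],[0.44,-0.21]] + [[0.04, 0.07], [0.09, 0.19], [0.01, 0.01]]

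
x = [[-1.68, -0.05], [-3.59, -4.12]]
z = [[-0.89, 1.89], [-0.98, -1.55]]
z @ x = [[-5.29,  -7.74], [7.21,  6.44]]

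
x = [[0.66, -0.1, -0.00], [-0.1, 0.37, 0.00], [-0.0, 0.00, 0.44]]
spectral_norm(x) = 0.69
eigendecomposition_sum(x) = [[0.63,  -0.2,  0.0], [-0.20,  0.06,  0.00], [0.00,  0.00,  0.0]] + [[0.03, 0.1, 0.00], [0.10, 0.31, 0.0], [0.00, 0.00, 0.00]] + [[0.0,0.00,0.0], [0.00,0.00,0.00], [0.00,0.0,0.44]]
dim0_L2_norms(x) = [0.67, 0.38, 0.44]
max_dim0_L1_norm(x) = 0.76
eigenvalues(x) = [0.69, 0.34, 0.44]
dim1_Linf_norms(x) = [0.66, 0.37, 0.44]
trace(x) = 1.47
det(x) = 0.10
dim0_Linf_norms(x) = [0.66, 0.37, 0.44]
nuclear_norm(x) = 1.47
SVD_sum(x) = [[0.63, -0.2, 0.00], [-0.20, 0.06, 0.00], [0.00, 0.00, 0.00]] + [[0.00,0.0,0.00], [0.00,0.00,0.0], [0.0,0.0,0.44]] + [[0.03,0.1,0.00],[0.1,0.31,0.00],[0.00,0.0,0.00]]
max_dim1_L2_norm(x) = 0.67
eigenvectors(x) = [[0.95, 0.30, 0.00], [-0.3, 0.95, 0.00], [0.00, 0.00, 1.0]]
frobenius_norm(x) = 0.89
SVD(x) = [[-0.95,  0.00,  0.3], [0.30,  0.0,  0.95], [0.00,  1.00,  0.00]] @ diag([0.6911391495380855, 0.44, 0.3388608504619146]) @ [[-0.95, 0.3, -0.00], [0.00, 0.00, 1.00], [0.3, 0.95, 0.0]]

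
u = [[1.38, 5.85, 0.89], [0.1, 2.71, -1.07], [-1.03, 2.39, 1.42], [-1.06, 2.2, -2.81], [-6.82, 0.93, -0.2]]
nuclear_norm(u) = 17.80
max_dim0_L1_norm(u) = 14.08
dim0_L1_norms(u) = [10.39, 14.08, 6.39]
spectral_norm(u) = 7.42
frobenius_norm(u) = 10.75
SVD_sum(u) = [[-2.25, 3.18, -0.26],[-1.28, 1.81, -0.15],[-1.41, 1.99, -0.16],[-1.49, 2.11, -0.17],[-2.71, 3.83, -0.31]] + [[3.71, 2.66, 0.35], [1.27, 0.91, 0.12], [0.54, 0.38, 0.05], [0.16, 0.12, 0.02], [-4.06, -2.9, -0.39]] + [[-0.08, 0.01, 0.8], [0.11, -0.01, -1.04], [-0.16, 0.01, 1.53], [0.27, -0.02, -2.65], [-0.05, 0.0, 0.50]]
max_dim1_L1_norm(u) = 8.12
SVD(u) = [[0.53,0.65,-0.24], [0.30,0.22,0.31], [0.33,0.09,-0.45], [0.35,0.03,0.79], [0.63,-0.72,-0.15]] @ diag([7.4171728685676515, 6.999504991781948, 3.3877539030755317]) @ [[-0.58,0.81,-0.07], [0.81,0.58,0.08], [0.10,-0.01,-0.99]]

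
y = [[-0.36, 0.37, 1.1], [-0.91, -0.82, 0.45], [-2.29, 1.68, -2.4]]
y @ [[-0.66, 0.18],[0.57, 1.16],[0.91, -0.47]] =[[1.45, -0.15], [0.54, -1.33], [0.28, 2.66]]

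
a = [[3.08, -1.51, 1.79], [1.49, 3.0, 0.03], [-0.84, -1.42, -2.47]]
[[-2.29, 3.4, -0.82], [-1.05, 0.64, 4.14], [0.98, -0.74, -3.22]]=a @ [[-0.66, 0.91, 0.09], [-0.02, -0.24, 1.33], [-0.16, 0.13, 0.51]]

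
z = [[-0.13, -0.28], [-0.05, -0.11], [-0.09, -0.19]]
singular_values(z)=[0.39, 0.0]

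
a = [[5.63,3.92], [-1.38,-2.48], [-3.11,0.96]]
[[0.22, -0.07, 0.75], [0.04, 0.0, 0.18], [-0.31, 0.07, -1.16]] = a@ [[0.08,-0.02,0.30], [-0.06,0.01,-0.24]]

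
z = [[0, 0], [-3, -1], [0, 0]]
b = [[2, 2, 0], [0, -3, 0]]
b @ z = [[-6, -2], [9, 3]]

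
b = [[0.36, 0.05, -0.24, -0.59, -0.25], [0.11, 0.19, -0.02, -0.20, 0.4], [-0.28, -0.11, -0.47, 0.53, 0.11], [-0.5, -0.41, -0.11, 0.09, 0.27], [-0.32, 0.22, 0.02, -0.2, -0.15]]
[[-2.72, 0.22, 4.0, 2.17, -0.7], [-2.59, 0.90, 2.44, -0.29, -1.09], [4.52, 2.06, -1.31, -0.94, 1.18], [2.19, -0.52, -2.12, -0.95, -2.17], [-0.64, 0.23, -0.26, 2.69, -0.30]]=b@[[-2.05, 0.07, 3.57, -2.77, 1.6], [-2.52, 3.12, 2.27, 3.29, 2.58], [-2.53, -3.76, -3.64, -1.43, -0.52], [5.14, 1.02, -3.76, -3.17, 3.68], [-2.26, 1.06, 1.98, -3.17, -2.58]]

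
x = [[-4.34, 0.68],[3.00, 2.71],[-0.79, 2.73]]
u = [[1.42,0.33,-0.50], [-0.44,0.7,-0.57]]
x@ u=[[-6.46, -0.96, 1.78], [3.07, 2.89, -3.04], [-2.32, 1.65, -1.16]]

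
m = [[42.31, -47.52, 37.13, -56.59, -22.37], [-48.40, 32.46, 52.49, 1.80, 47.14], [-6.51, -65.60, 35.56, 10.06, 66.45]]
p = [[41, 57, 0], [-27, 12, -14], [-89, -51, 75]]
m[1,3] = 1.8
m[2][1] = -65.6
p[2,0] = -89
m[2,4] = 66.45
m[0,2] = 37.13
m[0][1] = -47.52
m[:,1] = [-47.52, 32.46, -65.6]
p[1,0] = -27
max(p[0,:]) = 57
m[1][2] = 52.49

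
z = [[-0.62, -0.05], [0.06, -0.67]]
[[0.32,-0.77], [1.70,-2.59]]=z @ [[-0.31,0.92], [-2.57,3.95]]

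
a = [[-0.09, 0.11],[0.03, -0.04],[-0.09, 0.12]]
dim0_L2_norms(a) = [0.13, 0.17]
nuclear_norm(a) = 0.22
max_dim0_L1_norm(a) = 0.27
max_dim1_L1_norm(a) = 0.21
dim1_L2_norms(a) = [0.14, 0.05, 0.15]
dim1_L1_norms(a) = [0.2, 0.07, 0.21]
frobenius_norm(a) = 0.21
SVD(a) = [[-0.67, -0.74], [0.24, -0.21], [-0.71, 0.63]] @ diag([0.21255606252568432, 0.004463214489287417]) @ [[0.61, -0.79],[0.79, 0.61]]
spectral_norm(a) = 0.21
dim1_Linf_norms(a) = [0.11, 0.04, 0.12]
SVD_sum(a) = [[-0.09,0.11], [0.03,-0.04], [-0.09,0.12]] + [[-0.00, -0.0], [-0.0, -0.0], [0.0, 0.0]]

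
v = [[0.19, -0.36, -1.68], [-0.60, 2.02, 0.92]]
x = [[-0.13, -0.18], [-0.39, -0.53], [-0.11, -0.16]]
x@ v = [[0.08, -0.32, 0.05], [0.24, -0.93, 0.17], [0.08, -0.28, 0.04]]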